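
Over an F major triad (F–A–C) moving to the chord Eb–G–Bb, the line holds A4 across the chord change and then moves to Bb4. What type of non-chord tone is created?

The harmony at that moment is Eb major triad (Eb, G, Bb); A4 is not a chord tone.
It is held over (the same pitch as the preceding A4) and left by step up to Bb4.
Held over from the previous chord and resolving up by step — a retardation.

A4 is a retardation.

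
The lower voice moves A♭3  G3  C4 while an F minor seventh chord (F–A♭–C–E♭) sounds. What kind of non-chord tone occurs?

The harmony at that moment is F minor seventh chord (F, A♭, C, E♭); G3 is not a chord tone.
It is approached by step down from A♭3 and left by leap up to C4.
Step in, leap out — an escape tone.

G3 is an escape tone.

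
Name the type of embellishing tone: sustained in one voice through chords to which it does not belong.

Pedal tone.

Approach: none. Departure: none — a single pitch is sustained while the chords change around it, passing through harmonies that do not contain it.
No melodic motion at all; the dissonance is created entirely by the moving harmonies against the stationary note — a pedal tone (pedal point).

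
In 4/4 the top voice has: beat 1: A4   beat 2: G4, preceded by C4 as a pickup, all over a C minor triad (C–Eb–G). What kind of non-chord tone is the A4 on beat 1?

The harmony at that moment is C minor triad (C, Eb, G); A4 is not a chord tone.
It is approached by leap up from C4 and left by step down to G4.
Leap in, step out, metrically accented — an appoggiatura.

Appoggiatura.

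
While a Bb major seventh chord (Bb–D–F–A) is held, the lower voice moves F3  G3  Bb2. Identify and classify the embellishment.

The harmony at that moment is Bb major seventh chord (Bb, D, F, A); G3 is not a chord tone.
It is approached by step up from F3 and left by leap down to Bb2.
Step in, leap out — an escape tone.

G3 is an escape tone.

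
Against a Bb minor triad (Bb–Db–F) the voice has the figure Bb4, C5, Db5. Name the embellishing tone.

C5 is a passing tone.

The harmony at that moment is Bb minor triad (Bb, Db, F); C5 is not a chord tone.
It is approached by step up from Bb4 and left by step up to Db5.
Step in, step out in the same direction — a passing tone.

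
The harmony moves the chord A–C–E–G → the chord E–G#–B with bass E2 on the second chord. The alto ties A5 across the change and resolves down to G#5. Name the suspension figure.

At the second chord the bass is E2. The suspended A5 lies a fourth above the bass; after resolving down by step to G#5, the interval above the bass becomes a third.
Suspension figures are named by those two intervals: 4–3.

4–3 suspension.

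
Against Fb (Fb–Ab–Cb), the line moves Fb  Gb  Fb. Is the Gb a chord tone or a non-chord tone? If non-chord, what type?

Non-chord tone — a neighbor tone.

The harmony at that moment is Fb major triad (Fb, Ab, Cb); Gb is not a chord tone.
It is approached by step up from Fb and left by step down to Fb.
Step away and step back to the same note — a neighbor tone (upper neighbor).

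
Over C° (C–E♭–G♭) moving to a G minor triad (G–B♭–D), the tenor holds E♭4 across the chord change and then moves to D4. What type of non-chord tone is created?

E♭4 is a suspension.

The harmony at that moment is G minor triad (G, B♭, D); E♭4 is not a chord tone.
It is held over (the same pitch as the preceding E♭4) and left by step down to D4.
Held over from the previous chord and resolving down by step — a suspension.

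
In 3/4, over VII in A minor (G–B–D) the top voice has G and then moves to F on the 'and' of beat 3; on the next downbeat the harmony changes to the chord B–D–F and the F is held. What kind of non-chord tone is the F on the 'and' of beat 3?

Anticipation.

The harmony at that moment is G major triad (G, B, D); F is not a chord tone.
It is approached by step down from G and then sustained as the same pitch into the next harmony.
Arriving early and becoming a chord tone when the harmony changes — an anticipation.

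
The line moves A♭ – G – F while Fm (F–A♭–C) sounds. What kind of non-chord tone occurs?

G is a passing tone.

The harmony at that moment is F minor triad (F, A♭, C); G is not a chord tone.
It is approached by step down from A♭ and left by step down to F.
Step in, step out in the same direction — a passing tone.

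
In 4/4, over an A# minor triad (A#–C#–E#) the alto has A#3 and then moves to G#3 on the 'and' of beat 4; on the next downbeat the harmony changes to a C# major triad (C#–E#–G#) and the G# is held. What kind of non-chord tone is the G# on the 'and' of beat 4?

Anticipation.

The harmony at that moment is A# minor triad (A#, C#, E#); G#3 is not a chord tone.
It is approached by step down from A#3 and then sustained as the same pitch into the next harmony.
Arriving early and becoming a chord tone when the harmony changes — an anticipation.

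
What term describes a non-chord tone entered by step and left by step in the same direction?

Approach: by step. Departure: by step, continuing in the same direction.
Stepwise on both sides with no change of direction means the note fills in the space between two different chord tones — a passing tone. (Had it turned back to its starting note it would be a neighbor tone instead.)

Passing tone.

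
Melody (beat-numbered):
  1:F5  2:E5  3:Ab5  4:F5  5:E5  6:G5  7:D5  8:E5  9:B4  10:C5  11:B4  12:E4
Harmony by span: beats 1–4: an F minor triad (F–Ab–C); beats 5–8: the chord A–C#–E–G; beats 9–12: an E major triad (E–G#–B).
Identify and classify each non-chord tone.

E5 (beat 2) — escape tone; D5 (beat 7) — appoggiatura; C5 (beat 10) — neighbor tone.

The harmony at that moment is F minor triad (F, Ab, C); E5 is not a chord tone.
It is approached by step down from F5 and left by leap up to Ab5.
Step in, leap out — an escape tone.
The harmony at that moment is A dominant seventh chord (A, C#, E, G); D5 is not a chord tone.
It is approached by leap down from G5 and left by step up to E5.
Leap in, step out — an appoggiatura.
The harmony at that moment is E major triad (E, G#, B); C5 is not a chord tone.
It is approached by step up from B4 and left by step down to B4.
Step away and step back to the same note — a neighbor tone (upper neighbor).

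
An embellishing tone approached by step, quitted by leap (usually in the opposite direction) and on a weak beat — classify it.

Escape tone.

Approach: by step. Departure: by leap. Metric position: weak.
Step in, leap out, from a weak position — an escape tone (échappée). (It is the mirror image of the appoggiatura, which leaps in and steps out on a strong beat.)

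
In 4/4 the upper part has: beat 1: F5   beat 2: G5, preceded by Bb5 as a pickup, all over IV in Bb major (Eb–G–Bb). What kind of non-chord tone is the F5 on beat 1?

Appoggiatura.

The harmony at that moment is Eb major triad (Eb, G, Bb); F5 is not a chord tone.
It is approached by leap down from Bb5 and left by step up to G5.
Leap in, step out, metrically accented — an appoggiatura.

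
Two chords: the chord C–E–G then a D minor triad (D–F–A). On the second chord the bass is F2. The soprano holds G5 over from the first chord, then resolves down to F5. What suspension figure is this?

At the second chord the bass is F2. The suspended G5 lies a ninth above the bass; after resolving down by step to F5, the interval above the bass becomes an octave.
Suspension figures are named by those two intervals: 9–8.

9–8 suspension.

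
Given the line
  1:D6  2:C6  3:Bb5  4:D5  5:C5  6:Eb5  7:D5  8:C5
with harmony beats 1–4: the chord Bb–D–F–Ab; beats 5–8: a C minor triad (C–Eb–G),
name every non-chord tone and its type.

C6 (beat 2) — passing tone; D5 (beat 7) — passing tone.

The harmony at that moment is Bb dominant seventh chord (Bb, D, F, Ab); C6 is not a chord tone.
It is approached by step down from D6 and left by step down to Bb5.
Step in, step out in the same direction — a passing tone.
The harmony at that moment is C minor triad (C, Eb, G); D5 is not a chord tone.
It is approached by step down from Eb5 and left by step down to C5.
Step in, step out in the same direction — a passing tone.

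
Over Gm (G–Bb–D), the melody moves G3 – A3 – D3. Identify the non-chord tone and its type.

The harmony at that moment is G minor triad (G, Bb, D); A3 is not a chord tone.
It is approached by step up from G3 and left by leap down to D3.
Step in, leap out — an escape tone.

A3 is an escape tone.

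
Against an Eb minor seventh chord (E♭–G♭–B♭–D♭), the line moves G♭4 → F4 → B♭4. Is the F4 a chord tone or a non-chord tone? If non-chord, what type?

The harmony at that moment is E♭ minor seventh chord (E♭, G♭, B♭, D♭); F4 is not a chord tone.
It is approached by step down from G♭4 and left by leap up to B♭4.
Step in, leap out — an escape tone.

Non-chord tone — an escape tone.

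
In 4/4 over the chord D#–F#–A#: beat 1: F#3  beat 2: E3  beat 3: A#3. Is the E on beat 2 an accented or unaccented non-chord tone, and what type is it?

The harmony at that moment is D# minor triad (D#, F#, A#); E3 is not a chord tone.
It is approached by step down from F#3 and left by leap up to A#3.
Step in, leap out — an escape tone.
It falls on a weak beat, so it is unaccented.

Unaccented escape tone.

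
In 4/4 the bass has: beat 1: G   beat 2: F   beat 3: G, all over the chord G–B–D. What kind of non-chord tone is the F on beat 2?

The harmony at that moment is G major triad (G, B, D); F is not a chord tone.
It is approached by step down from G and left by step up to G.
Step away and step back to the same note — a neighbor tone (lower neighbor).

Lower neighbor tone.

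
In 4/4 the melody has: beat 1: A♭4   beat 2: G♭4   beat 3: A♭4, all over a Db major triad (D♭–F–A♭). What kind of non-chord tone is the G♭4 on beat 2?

Lower neighbor tone.

The harmony at that moment is D♭ major triad (D♭, F, A♭); G♭4 is not a chord tone.
It is approached by step down from A♭4 and left by step up to A♭4.
Step away and step back to the same note — a neighbor tone (lower neighbor).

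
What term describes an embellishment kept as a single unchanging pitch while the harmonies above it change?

Pedal tone.

Approach: none. Departure: none — a single pitch is sustained while the chords change around it, passing through harmonies that do not contain it.
No melodic motion at all; the dissonance is created entirely by the moving harmonies against the stationary note — a pedal tone (pedal point).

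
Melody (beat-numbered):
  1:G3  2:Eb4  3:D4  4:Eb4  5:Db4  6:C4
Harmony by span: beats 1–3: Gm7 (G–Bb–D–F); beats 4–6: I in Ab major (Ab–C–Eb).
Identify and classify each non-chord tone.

Eb4 (beat 2) — appoggiatura; Db4 (beat 5) — passing tone.

The harmony at that moment is G minor seventh chord (G, Bb, D, F); Eb4 is not a chord tone.
It is approached by leap up from G3 and left by step down to D4.
Leap in, step out — an appoggiatura.
The harmony at that moment is Ab major triad (Ab, C, Eb); Db4 is not a chord tone.
It is approached by step down from Eb4 and left by step down to C4.
Step in, step out in the same direction — a passing tone.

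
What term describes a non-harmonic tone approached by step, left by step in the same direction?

Approach: by step. Departure: by step, continuing in the same direction.
Stepwise on both sides with no change of direction means the note fills in the space between two different chord tones — a passing tone. (Had it turned back to its starting note it would be a neighbor tone instead.)

Passing tone.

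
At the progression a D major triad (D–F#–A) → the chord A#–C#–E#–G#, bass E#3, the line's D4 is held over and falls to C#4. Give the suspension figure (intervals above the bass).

7–6 suspension.

At the second chord the bass is E#3. The suspended D4 lies a seventh above the bass; after resolving down by step to C#4, the interval above the bass becomes a sixth.
Suspension figures are named by those two intervals: 7–6.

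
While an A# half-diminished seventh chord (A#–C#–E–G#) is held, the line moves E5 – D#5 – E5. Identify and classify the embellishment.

The harmony at that moment is A# half-diminished seventh chord (A#, C#, E, G#); D#5 is not a chord tone.
It is approached by step down from E5 and left by step up to E5.
Step away and step back to the same note — a neighbor tone (lower neighbor).

D#5 is a neighbor tone.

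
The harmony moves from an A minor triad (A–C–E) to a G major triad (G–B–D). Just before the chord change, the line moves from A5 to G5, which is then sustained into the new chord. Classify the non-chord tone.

G5 is an anticipation.

The harmony at that moment is A minor triad (A, C, E); G5 is not a chord tone.
It is approached by step down from A5 and then sustained as the same pitch into the next harmony.
Arriving early and becoming a chord tone when the harmony changes — an anticipation.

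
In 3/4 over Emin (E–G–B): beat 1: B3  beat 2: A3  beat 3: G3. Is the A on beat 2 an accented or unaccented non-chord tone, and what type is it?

Unaccented passing tone.

The harmony at that moment is E minor triad (E, G, B); A3 is not a chord tone.
It is approached by step down from B3 and left by step down to G3.
Step in, step out in the same direction — a passing tone.
It falls on a weak beat, so it is unaccented.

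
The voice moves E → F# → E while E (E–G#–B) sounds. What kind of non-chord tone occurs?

The harmony at that moment is E major triad (E, G#, B); F# is not a chord tone.
It is approached by step up from E and left by step down to E.
Step away and step back to the same note — a neighbor tone (upper neighbor).

F# is a neighbor tone.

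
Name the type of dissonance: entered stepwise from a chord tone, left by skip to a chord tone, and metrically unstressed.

Approach: by step. Departure: by leap. Metric position: weak.
Step in, leap out, from a weak position — an escape tone (échappée). (It is the mirror image of the appoggiatura, which leaps in and steps out on a strong beat.)

Escape tone.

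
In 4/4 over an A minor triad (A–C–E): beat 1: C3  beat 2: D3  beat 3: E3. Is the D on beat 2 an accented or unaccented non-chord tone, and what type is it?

The harmony at that moment is A minor triad (A, C, E); D3 is not a chord tone.
It is approached by step up from C3 and left by step up to E3.
Step in, step out in the same direction — a passing tone.
It falls on a weak beat, so it is unaccented.

Unaccented passing tone.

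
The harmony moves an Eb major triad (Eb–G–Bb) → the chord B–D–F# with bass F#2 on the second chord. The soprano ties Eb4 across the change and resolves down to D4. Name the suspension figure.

At the second chord the bass is F#2. The suspended Eb4 lies a seventh above the bass; after resolving down by step to D4, the interval above the bass becomes a sixth.
Suspension figures are named by those two intervals: 7–6.

7–6 suspension.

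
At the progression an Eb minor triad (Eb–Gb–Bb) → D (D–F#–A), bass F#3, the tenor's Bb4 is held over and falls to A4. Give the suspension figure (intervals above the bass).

4–3 suspension.

At the second chord the bass is F#3. The suspended Bb4 lies a fourth above the bass; after resolving down by step to A4, the interval above the bass becomes a third.
Suspension figures are named by those two intervals: 4–3.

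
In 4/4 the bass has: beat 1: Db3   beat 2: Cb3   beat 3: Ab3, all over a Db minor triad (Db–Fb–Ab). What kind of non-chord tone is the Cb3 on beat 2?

The harmony at that moment is Db minor triad (Db, Fb, Ab); Cb3 is not a chord tone.
It is approached by step down from Db3 and left by leap up to Ab3.
Step in, leap out, on a weak beat — an escape tone.

Escape tone.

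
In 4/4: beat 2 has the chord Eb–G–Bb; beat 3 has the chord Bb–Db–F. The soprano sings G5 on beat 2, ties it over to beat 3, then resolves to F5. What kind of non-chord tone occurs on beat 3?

The harmony at that moment is Bb minor triad (Bb, Db, F); G5 is not a chord tone.
It is held over (the same pitch as the preceding G5) and left by step down to F5.
Held over from the previous chord and resolving down by step — a suspension.

Suspension.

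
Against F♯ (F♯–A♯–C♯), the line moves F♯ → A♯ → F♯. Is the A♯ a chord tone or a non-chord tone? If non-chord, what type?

F# major triad contains F♯, A♯, C♯; A♯ is the third, so it is a chord tone.

Chord tone (the third of F# major triad).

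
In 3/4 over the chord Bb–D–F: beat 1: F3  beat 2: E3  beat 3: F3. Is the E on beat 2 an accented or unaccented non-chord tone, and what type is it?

The harmony at that moment is Bb major triad (Bb, D, F); E3 is not a chord tone.
It is approached by step down from F3 and left by step up to F3.
Step away and step back to the same note — a neighbor tone (lower neighbor).
It falls on a weak beat, so it is unaccented.

Unaccented neighbor tone.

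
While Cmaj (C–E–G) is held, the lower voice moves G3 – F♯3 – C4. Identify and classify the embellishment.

The harmony at that moment is C major triad (C, E, G); F♯3 is not a chord tone.
It is approached by step down from G3 and left by leap up to C4.
Step in, leap out — an escape tone.

F♯3 is an escape tone.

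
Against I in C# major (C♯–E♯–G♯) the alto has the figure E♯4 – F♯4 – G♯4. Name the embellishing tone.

F♯4 is a passing tone.

The harmony at that moment is C♯ major triad (C♯, E♯, G♯); F♯4 is not a chord tone.
It is approached by step up from E♯4 and left by step up to G♯4.
Step in, step out in the same direction — a passing tone.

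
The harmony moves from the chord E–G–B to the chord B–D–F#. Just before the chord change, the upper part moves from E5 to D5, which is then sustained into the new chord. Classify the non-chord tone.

D5 is an anticipation.

The harmony at that moment is E minor triad (E, G, B); D5 is not a chord tone.
It is approached by step down from E5 and then sustained as the same pitch into the next harmony.
Arriving early and becoming a chord tone when the harmony changes — an anticipation.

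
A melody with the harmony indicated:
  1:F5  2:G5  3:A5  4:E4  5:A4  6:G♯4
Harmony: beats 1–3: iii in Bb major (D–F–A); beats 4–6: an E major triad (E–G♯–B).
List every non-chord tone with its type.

The harmony at that moment is D minor triad (D, F, A); G5 is not a chord tone.
It is approached by step up from F5 and left by step up to A5.
Step in, step out in the same direction — a passing tone.
The harmony at that moment is E major triad (E, G♯, B); A4 is not a chord tone.
It is approached by leap up from E4 and left by step down to G♯4.
Leap in, step out — an appoggiatura.

G5 (beat 2) — passing tone; A4 (beat 5) — appoggiatura.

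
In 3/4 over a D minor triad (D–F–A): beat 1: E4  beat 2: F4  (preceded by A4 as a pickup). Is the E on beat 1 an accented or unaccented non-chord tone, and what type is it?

Accented appoggiatura.

The harmony at that moment is D minor triad (D, F, A); E4 is not a chord tone.
It is approached by leap down from A4 and left by step up to F4.
Leap in, step out — an appoggiatura.
It falls on the downbeat, so it is accented.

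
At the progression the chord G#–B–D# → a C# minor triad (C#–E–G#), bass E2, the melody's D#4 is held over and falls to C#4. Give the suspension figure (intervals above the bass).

At the second chord the bass is E2. The suspended D#4 lies a seventh above the bass; after resolving down by step to C#4, the interval above the bass becomes a sixth.
Suspension figures are named by those two intervals: 7–6.

7–6 suspension.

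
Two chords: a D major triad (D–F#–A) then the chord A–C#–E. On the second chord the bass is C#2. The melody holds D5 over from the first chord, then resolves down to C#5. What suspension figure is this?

At the second chord the bass is C#2. The suspended D5 lies a ninth above the bass; after resolving down by step to C#5, the interval above the bass becomes an octave.
Suspension figures are named by those two intervals: 9–8.

9–8 suspension.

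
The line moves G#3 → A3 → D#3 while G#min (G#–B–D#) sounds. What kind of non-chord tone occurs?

The harmony at that moment is G# minor triad (G#, B, D#); A3 is not a chord tone.
It is approached by step up from G#3 and left by leap down to D#3.
Step in, leap out — an escape tone.

A3 is an escape tone.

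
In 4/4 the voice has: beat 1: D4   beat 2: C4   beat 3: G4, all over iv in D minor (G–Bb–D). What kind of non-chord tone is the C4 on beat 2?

Escape tone.

The harmony at that moment is G minor triad (G, Bb, D); C4 is not a chord tone.
It is approached by step down from D4 and left by leap up to G4.
Step in, leap out, on a weak beat — an escape tone.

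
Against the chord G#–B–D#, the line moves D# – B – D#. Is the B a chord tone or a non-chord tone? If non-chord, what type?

G# minor triad contains G#, B, D#; B is the third, so it is a chord tone.

Chord tone (the third of G# minor triad).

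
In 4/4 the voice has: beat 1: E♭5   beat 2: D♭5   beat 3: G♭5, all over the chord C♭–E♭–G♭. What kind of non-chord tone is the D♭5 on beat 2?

Escape tone.

The harmony at that moment is C♭ major triad (C♭, E♭, G♭); D♭5 is not a chord tone.
It is approached by step down from E♭5 and left by leap up to G♭5.
Step in, leap out, on a weak beat — an escape tone.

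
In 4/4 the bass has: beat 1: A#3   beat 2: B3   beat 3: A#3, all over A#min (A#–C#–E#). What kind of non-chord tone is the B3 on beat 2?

The harmony at that moment is A# minor triad (A#, C#, E#); B3 is not a chord tone.
It is approached by step up from A#3 and left by step down to A#3.
Step away and step back to the same note — a neighbor tone (upper neighbor).

Upper neighbor tone.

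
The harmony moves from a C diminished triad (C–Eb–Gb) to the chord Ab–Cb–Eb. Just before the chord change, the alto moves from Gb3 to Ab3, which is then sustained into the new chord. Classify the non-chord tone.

Ab3 is an anticipation.

The harmony at that moment is C diminished triad (C, Eb, Gb); Ab3 is not a chord tone.
It is approached by step up from Gb3 and then sustained as the same pitch into the next harmony.
Arriving early and becoming a chord tone when the harmony changes — an anticipation.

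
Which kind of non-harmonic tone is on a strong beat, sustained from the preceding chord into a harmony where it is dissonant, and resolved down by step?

Approach: by preparation — the pitch is first a chord tone, then held (tied or repeated) while the harmony changes under it. Departure: down by step. Metric position: strong.
A prepared dissonance that resolves downward by step — a suspension. (The same figure resolving upward would be a retardation.)

Suspension.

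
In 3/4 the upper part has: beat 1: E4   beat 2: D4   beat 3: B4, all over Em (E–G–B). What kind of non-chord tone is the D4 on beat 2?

Escape tone.

The harmony at that moment is E minor triad (E, G, B); D4 is not a chord tone.
It is approached by step down from E4 and left by leap up to B4.
Step in, leap out, on a weak beat — an escape tone.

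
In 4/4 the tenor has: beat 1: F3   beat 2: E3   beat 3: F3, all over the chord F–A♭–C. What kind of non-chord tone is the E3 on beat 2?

The harmony at that moment is F minor triad (F, A♭, C); E3 is not a chord tone.
It is approached by step down from F3 and left by step up to F3.
Step away and step back to the same note — a neighbor tone (lower neighbor).

Lower neighbor tone.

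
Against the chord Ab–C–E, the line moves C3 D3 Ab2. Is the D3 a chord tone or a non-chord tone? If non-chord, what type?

The harmony at that moment is Ab augmented triad (Ab, C, E); D3 is not a chord tone.
It is approached by step up from C3 and left by leap down to Ab2.
Step in, leap out — an escape tone.

Non-chord tone — an escape tone.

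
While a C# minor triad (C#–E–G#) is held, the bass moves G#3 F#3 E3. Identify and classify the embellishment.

The harmony at that moment is C# minor triad (C#, E, G#); F#3 is not a chord tone.
It is approached by step down from G#3 and left by step down to E3.
Step in, step out in the same direction — a passing tone.

F#3 is a passing tone.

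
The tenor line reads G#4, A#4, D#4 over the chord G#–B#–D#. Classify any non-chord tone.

A#4 is an escape tone.

The harmony at that moment is G# major triad (G#, B#, D#); A#4 is not a chord tone.
It is approached by step up from G#4 and left by leap down to D#4.
Step in, leap out — an escape tone.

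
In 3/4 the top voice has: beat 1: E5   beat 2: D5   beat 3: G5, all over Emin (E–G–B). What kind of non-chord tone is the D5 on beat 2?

Escape tone.

The harmony at that moment is E minor triad (E, G, B); D5 is not a chord tone.
It is approached by step down from E5 and left by leap up to G5.
Step in, leap out, on a weak beat — an escape tone.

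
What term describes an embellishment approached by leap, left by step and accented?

Approach: by leap. Departure: by step. Metric position: strong.
Leap in, step out, in a metrically strong position — an appoggiatura. (It is the mirror image of the escape tone, which steps in and leaps out from a weak position.)

Appoggiatura.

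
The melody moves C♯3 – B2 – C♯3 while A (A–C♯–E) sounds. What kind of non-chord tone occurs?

The harmony at that moment is A major triad (A, C♯, E); B2 is not a chord tone.
It is approached by step down from C♯3 and left by step up to C♯3.
Step away and step back to the same note — a neighbor tone (lower neighbor).

B2 is a neighbor tone.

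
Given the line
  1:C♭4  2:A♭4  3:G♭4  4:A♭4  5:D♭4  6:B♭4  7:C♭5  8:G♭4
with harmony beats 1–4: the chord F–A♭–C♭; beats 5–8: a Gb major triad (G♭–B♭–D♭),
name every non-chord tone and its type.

The harmony at that moment is F diminished triad (F, A♭, C♭); G♭4 is not a chord tone.
It is approached by step down from A♭4 and left by step up to A♭4.
Step away and step back to the same note — a neighbor tone (lower neighbor).
The harmony at that moment is G♭ major triad (G♭, B♭, D♭); C♭5 is not a chord tone.
It is approached by step up from B♭4 and left by leap down to G♭4.
Step in, leap out — an escape tone.

G♭4 (beat 3) — neighbor tone; C♭5 (beat 7) — escape tone.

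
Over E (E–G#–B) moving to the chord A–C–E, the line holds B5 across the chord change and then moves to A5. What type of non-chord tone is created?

The harmony at that moment is A minor triad (A, C, E); B5 is not a chord tone.
It is held over (the same pitch as the preceding B5) and left by step down to A5.
Held over from the previous chord and resolving down by step — a suspension.

B5 is a suspension.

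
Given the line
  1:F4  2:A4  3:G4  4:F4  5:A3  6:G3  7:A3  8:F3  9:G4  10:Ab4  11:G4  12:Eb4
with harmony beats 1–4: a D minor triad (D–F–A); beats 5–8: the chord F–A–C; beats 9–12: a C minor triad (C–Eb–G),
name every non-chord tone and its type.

G4 (beat 3) — passing tone; G3 (beat 6) — neighbor tone; Ab4 (beat 10) — neighbor tone.

The harmony at that moment is D minor triad (D, F, A); G4 is not a chord tone.
It is approached by step down from A4 and left by step down to F4.
Step in, step out in the same direction — a passing tone.
The harmony at that moment is F major triad (F, A, C); G3 is not a chord tone.
It is approached by step down from A3 and left by step up to A3.
Step away and step back to the same note — a neighbor tone (lower neighbor).
The harmony at that moment is C minor triad (C, Eb, G); Ab4 is not a chord tone.
It is approached by step up from G4 and left by step down to G4.
Step away and step back to the same note — a neighbor tone (upper neighbor).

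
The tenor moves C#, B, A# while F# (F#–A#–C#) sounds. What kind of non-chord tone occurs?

B is a passing tone.

The harmony at that moment is F# major triad (F#, A#, C#); B is not a chord tone.
It is approached by step down from C# and left by step down to A#.
Step in, step out in the same direction — a passing tone.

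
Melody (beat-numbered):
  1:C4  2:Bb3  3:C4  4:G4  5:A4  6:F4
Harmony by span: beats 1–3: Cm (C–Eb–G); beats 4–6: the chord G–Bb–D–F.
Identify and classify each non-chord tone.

Bb3 (beat 2) — neighbor tone; A4 (beat 5) — escape tone.

The harmony at that moment is C minor triad (C, Eb, G); Bb3 is not a chord tone.
It is approached by step down from C4 and left by step up to C4.
Step away and step back to the same note — a neighbor tone (lower neighbor).
The harmony at that moment is G minor seventh chord (G, Bb, D, F); A4 is not a chord tone.
It is approached by step up from G4 and left by leap down to F4.
Step in, leap out — an escape tone.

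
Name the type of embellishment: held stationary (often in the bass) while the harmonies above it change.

Approach: none. Departure: none — a single pitch is sustained while the chords change around it, passing through harmonies that do not contain it.
No melodic motion at all; the dissonance is created entirely by the moving harmonies against the stationary note — a pedal tone (pedal point).

Pedal tone.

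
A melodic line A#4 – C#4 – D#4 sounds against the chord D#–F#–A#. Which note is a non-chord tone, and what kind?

C#4 is an appoggiatura.

The harmony at that moment is D# minor triad (D#, F#, A#); C#4 is not a chord tone.
It is approached by leap down from A#4 and left by step up to D#4.
Leap in, step out — an appoggiatura.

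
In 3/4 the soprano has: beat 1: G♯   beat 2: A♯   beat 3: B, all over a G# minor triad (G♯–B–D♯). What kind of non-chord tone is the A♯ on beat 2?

Passing tone.

The harmony at that moment is G♯ minor triad (G♯, B, D♯); A♯ is not a chord tone.
It is approached by step up from G♯ and left by step up to B.
Step in, step out in the same direction — a passing tone.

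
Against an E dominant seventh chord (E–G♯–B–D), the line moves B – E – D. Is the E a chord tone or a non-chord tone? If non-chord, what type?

E dominant seventh chord contains E, G♯, B, D; E is the root, so it is a chord tone.

Chord tone (the root of E dominant seventh chord).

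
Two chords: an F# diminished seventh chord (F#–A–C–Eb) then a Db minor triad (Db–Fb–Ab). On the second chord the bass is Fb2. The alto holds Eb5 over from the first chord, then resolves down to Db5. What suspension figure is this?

At the second chord the bass is Fb2. The suspended Eb5 lies a seventh above the bass; after resolving down by step to Db5, the interval above the bass becomes a sixth.
Suspension figures are named by those two intervals: 7–6.

7–6 suspension.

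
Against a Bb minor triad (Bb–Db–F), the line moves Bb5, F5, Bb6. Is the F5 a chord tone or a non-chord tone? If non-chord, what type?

Chord tone (the fifth of Bb minor triad).

Bb minor triad contains Bb, Db, F; F is the fifth, so it is a chord tone.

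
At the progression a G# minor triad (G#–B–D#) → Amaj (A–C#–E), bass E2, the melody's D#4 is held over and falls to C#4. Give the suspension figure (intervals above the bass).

7–6 suspension.

At the second chord the bass is E2. The suspended D#4 lies a seventh above the bass; after resolving down by step to C#4, the interval above the bass becomes a sixth.
Suspension figures are named by those two intervals: 7–6.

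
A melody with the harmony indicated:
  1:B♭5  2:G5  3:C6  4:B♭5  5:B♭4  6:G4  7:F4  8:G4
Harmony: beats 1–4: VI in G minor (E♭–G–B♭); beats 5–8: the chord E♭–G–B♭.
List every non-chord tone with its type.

C6 (beat 3) — appoggiatura; F4 (beat 7) — neighbor tone.

The harmony at that moment is E♭ major triad (E♭, G, B♭); C6 is not a chord tone.
It is approached by leap up from G5 and left by step down to B♭5.
Leap in, step out — an appoggiatura.
The harmony at that moment is E♭ major triad (E♭, G, B♭); F4 is not a chord tone.
It is approached by step down from G4 and left by step up to G4.
Step away and step back to the same note — a neighbor tone (lower neighbor).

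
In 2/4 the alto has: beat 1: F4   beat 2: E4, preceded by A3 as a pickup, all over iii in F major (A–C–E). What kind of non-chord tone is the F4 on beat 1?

Appoggiatura.

The harmony at that moment is A minor triad (A, C, E); F4 is not a chord tone.
It is approached by leap up from A3 and left by step down to E4.
Leap in, step out, metrically accented — an appoggiatura.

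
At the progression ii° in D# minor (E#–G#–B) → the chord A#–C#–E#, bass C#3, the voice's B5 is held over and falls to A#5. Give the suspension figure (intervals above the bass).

7–6 suspension.

At the second chord the bass is C#3. The suspended B5 lies a seventh above the bass; after resolving down by step to A#5, the interval above the bass becomes a sixth.
Suspension figures are named by those two intervals: 7–6.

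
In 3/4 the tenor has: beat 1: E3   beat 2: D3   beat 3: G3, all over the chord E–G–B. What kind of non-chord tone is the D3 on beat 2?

The harmony at that moment is E minor triad (E, G, B); D3 is not a chord tone.
It is approached by step down from E3 and left by leap up to G3.
Step in, leap out, on a weak beat — an escape tone.

Escape tone.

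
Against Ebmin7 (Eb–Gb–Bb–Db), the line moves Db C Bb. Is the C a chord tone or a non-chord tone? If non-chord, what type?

The harmony at that moment is Eb minor seventh chord (Eb, Gb, Bb, Db); C is not a chord tone.
It is approached by step down from Db and left by step down to Bb.
Step in, step out in the same direction — a passing tone.

Non-chord tone — a passing tone.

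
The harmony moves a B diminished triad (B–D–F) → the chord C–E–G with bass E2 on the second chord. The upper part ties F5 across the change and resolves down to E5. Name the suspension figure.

9–8 suspension.

At the second chord the bass is E2. The suspended F5 lies a ninth above the bass; after resolving down by step to E5, the interval above the bass becomes an octave.
Suspension figures are named by those two intervals: 9–8.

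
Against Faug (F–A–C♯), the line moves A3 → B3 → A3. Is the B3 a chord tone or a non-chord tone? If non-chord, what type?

Non-chord tone — a neighbor tone.

The harmony at that moment is F augmented triad (F, A, C♯); B3 is not a chord tone.
It is approached by step up from A3 and left by step down to A3.
Step away and step back to the same note — a neighbor tone (upper neighbor).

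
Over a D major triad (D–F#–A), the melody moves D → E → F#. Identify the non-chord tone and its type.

E is a passing tone.

The harmony at that moment is D major triad (D, F#, A); E is not a chord tone.
It is approached by step up from D and left by step up to F#.
Step in, step out in the same direction — a passing tone.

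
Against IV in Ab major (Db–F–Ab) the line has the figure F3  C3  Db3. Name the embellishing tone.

The harmony at that moment is Db major triad (Db, F, Ab); C3 is not a chord tone.
It is approached by leap down from F3 and left by step up to Db3.
Leap in, step out — an appoggiatura.

C3 is an appoggiatura.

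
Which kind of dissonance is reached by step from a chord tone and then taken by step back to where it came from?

Approach: by step. Departure: by step in the opposite direction, back to the starting pitch.
Stepwise on both sides but reversing to return to the same chord tone — a neighbor tone. (Had it continued onward in the same direction it would be a passing tone instead.)

Neighbor tone.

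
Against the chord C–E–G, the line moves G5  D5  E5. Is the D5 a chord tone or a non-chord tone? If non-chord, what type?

Non-chord tone — an appoggiatura.

The harmony at that moment is C major triad (C, E, G); D5 is not a chord tone.
It is approached by leap down from G5 and left by step up to E5.
Leap in, step out — an appoggiatura.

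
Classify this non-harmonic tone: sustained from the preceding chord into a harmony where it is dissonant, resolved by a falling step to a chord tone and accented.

Suspension.

Approach: by preparation — the pitch is first a chord tone, then held (tied or repeated) while the harmony changes under it. Departure: down by step. Metric position: strong.
A prepared dissonance that resolves downward by step — a suspension. (The same figure resolving upward would be a retardation.)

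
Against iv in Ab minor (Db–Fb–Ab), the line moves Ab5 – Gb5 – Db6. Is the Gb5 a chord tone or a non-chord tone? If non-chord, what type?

Non-chord tone — an escape tone.

The harmony at that moment is Db minor triad (Db, Fb, Ab); Gb5 is not a chord tone.
It is approached by step down from Ab5 and left by leap up to Db6.
Step in, leap out — an escape tone.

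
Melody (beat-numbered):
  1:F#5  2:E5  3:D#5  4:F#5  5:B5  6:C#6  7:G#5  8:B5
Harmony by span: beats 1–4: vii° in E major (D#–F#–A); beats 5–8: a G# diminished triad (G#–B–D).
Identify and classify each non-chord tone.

The harmony at that moment is D# diminished triad (D#, F#, A); E5 is not a chord tone.
It is approached by step down from F#5 and left by step down to D#5.
Step in, step out in the same direction — a passing tone.
The harmony at that moment is G# diminished triad (G#, B, D); C#6 is not a chord tone.
It is approached by step up from B5 and left by leap down to G#5.
Step in, leap out — an escape tone.

E5 (beat 2) — passing tone; C#6 (beat 6) — escape tone.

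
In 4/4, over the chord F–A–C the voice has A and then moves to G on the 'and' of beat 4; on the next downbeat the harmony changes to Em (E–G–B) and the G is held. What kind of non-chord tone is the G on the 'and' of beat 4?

The harmony at that moment is F major triad (F, A, C); G is not a chord tone.
It is approached by step down from A and then sustained as the same pitch into the next harmony.
Arriving early and becoming a chord tone when the harmony changes — an anticipation.

Anticipation.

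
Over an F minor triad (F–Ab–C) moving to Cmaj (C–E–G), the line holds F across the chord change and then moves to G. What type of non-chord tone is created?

F is a retardation.

The harmony at that moment is C major triad (C, E, G); F is not a chord tone.
It is held over (the same pitch as the preceding F) and left by step up to G.
Held over from the previous chord and resolving up by step — a retardation.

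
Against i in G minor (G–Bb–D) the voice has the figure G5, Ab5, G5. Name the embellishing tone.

Ab5 is a neighbor tone.

The harmony at that moment is G minor triad (G, Bb, D); Ab5 is not a chord tone.
It is approached by step up from G5 and left by step down to G5.
Step away and step back to the same note — a neighbor tone (upper neighbor).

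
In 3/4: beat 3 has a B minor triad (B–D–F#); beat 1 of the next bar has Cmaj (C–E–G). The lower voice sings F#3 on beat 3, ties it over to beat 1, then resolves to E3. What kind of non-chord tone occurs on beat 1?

The harmony at that moment is C major triad (C, E, G); F#3 is not a chord tone.
It is held over (the same pitch as the preceding F#3) and left by step down to E3.
Held over from the previous chord and resolving down by step — a suspension.

Suspension.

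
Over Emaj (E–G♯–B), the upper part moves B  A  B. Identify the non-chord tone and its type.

A is a neighbor tone.

The harmony at that moment is E major triad (E, G♯, B); A is not a chord tone.
It is approached by step down from B and left by step up to B.
Step away and step back to the same note — a neighbor tone (lower neighbor).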